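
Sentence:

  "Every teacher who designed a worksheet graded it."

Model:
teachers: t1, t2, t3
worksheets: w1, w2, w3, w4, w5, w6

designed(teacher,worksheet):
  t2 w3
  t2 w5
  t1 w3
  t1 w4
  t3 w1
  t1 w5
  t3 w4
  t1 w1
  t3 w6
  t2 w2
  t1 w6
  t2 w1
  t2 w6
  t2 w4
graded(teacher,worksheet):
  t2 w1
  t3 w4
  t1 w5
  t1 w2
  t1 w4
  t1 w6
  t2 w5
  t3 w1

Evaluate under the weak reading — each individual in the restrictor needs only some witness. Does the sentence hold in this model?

"it" takes "a worksheet" as antecedent — a donkey pronoun bound across the clause boundary.
Weak reading: every teacher t with some designed-worksheet has at least one designed-worksheet w such that graded(t,w).
Per teacher: t1:✓  t2:✓  t3:✓
Every teacher in the restrictor has a witness.

True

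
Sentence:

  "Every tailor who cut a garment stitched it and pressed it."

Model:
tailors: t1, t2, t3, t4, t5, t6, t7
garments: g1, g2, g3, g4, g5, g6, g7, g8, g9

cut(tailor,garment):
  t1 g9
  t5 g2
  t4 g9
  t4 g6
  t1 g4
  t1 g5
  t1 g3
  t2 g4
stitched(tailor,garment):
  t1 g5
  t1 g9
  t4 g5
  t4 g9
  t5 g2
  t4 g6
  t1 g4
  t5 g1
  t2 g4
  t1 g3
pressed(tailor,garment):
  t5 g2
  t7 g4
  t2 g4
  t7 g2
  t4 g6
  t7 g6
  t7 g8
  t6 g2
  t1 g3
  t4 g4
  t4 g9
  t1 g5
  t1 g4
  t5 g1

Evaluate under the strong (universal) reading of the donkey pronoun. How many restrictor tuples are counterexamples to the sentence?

"it" takes "a garment" as antecedent — a donkey pronoun bound across the clause boundary.
Strong reading: for every (t,g) with cut(t,g), stitched(t,g) ∧ pressed(t,g).
Restrictor pairs: (t1,g3) ✓  (t1,g4) ✓  (t1,g5) ✓  (t1,g9) ✗  (t2,g4) ✓  (t4,g6) ✓  (t4,g9) ✓  (t5,g2) ✓
Counterexamples (restrictor pairs failing the scope): 1.

1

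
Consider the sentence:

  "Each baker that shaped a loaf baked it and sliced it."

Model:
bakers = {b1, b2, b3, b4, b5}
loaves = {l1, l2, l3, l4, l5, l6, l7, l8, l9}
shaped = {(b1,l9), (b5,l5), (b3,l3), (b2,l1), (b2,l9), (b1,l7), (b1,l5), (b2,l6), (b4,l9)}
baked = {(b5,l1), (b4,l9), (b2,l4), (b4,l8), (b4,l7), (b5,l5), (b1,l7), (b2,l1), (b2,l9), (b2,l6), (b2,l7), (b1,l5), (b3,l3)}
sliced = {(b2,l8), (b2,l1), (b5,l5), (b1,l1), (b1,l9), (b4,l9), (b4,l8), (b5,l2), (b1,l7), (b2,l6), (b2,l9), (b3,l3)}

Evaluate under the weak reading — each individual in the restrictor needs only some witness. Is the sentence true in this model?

True

"it" takes "a loaf" as antecedent — a donkey pronoun bound across the clause boundary.
Weak reading: every baker b with some shaped-loaf has at least one shaped-loaf l such that baked(b,l) ∧ sliced(b,l).
Per baker: b1:✓  b2:✓  b3:✓  b4:✓  b5:✓
Every baker in the restrictor has a witness.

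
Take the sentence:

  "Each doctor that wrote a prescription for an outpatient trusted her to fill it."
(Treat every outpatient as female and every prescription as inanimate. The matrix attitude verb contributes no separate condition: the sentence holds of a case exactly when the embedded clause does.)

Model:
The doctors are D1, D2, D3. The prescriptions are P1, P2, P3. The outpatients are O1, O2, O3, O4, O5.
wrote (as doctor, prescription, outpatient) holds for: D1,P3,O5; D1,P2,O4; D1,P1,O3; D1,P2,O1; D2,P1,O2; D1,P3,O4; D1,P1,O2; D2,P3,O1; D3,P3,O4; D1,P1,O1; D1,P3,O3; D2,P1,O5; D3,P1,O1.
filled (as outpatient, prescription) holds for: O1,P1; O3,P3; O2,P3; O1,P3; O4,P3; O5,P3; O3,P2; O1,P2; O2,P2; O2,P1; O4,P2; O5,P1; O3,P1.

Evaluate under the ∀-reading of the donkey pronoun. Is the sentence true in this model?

"her" takes "an outpatient" as antecedent and "it" takes "a prescription"; both are donkey pronouns co-varying with the restrictor.
Strong reading: for every (d,p,o) with wrote(d,p,o), filled(o,p).
Restrictor triples: (D1,P1,O1)→filled(O1,P1) ✓  (D1,P1,O2)→filled(O2,P1) ✓  (D1,P1,O3)→filled(O3,P1) ✓  (D1,P2,O1)→filled(O1,P2) ✓  (D1,P2,O4)→filled(O4,P2) ✓  (D1,P3,O3)→filled(O3,P3) ✓  (D1,P3,O4)→filled(O4,P3) ✓  (D1,P3,O5)→filled(O5,P3) ✓  (D2,P1,O2)→filled(O2,P1) ✓  (D2,P1,O5)→filled(O5,P1) ✓  (D2,P3,O1)→filled(O1,P3) ✓  (D3,P1,O1)→filled(O1,P1) ✓  (D3,P3,O4)→filled(O4,P3) ✓
Every restrictor triple satisfies the scope.

True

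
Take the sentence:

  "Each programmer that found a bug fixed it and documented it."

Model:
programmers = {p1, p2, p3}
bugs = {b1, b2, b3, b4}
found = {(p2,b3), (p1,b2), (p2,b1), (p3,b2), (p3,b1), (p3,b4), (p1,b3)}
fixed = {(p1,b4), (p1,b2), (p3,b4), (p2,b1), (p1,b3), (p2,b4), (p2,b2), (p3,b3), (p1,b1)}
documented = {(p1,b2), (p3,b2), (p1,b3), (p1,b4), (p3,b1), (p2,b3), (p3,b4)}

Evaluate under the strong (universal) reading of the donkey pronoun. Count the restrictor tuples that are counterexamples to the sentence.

"it" takes "a bug" as antecedent — a donkey pronoun bound across the clause boundary.
Strong reading: for every (p,b) with found(p,b), fixed(p,b) ∧ documented(p,b).
Restrictor pairs: (p1,b2) ✓  (p1,b3) ✓  (p2,b1) ✗  (p2,b3) ✗  (p3,b1) ✗  (p3,b2) ✗  (p3,b4) ✓
Counterexamples (restrictor pairs failing the scope): 4.

4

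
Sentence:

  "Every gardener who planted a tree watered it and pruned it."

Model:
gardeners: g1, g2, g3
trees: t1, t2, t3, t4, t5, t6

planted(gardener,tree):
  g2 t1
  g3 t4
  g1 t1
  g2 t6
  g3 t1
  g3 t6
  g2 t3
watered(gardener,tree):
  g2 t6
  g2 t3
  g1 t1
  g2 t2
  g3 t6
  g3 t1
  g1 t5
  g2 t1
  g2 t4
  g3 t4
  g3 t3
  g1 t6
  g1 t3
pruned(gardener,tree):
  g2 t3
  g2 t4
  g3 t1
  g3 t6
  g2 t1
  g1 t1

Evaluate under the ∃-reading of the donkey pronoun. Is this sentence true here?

"it" takes "a tree" as antecedent — a donkey pronoun bound across the clause boundary.
Weak reading: every gardener g with some planted-tree has at least one planted-tree t such that watered(g,t) ∧ pruned(g,t).
Per gardener: g1:✓  g2:✓  g3:✓
Every gardener in the restrictor has a witness.

True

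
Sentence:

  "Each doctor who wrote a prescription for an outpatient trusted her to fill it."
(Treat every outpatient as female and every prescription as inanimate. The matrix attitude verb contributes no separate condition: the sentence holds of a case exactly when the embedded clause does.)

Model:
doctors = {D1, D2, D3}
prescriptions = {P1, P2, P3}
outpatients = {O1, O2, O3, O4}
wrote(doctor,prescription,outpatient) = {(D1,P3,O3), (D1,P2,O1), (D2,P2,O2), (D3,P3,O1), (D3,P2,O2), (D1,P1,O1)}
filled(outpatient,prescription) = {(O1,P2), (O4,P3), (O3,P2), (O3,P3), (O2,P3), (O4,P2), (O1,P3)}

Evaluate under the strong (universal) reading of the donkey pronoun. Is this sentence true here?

"her" takes "an outpatient" as antecedent and "it" takes "a prescription"; both are donkey pronouns co-varying with the restrictor.
Strong reading: for every (d,p,o) with wrote(d,p,o), filled(o,p).
Restrictor triples: (D1,P1,O1)→filled(O1,P1) ✗  (D1,P2,O1)→filled(O1,P2) ✓  (D1,P3,O3)→filled(O3,P3) ✓  (D2,P2,O2)→filled(O2,P2) ✗  (D3,P2,O2)→filled(O2,P2) ✗  (D3,P3,O1)→filled(O1,P3) ✓
Counterexample: (D1,P1,O1) — filled(O1,P1) does not hold.

False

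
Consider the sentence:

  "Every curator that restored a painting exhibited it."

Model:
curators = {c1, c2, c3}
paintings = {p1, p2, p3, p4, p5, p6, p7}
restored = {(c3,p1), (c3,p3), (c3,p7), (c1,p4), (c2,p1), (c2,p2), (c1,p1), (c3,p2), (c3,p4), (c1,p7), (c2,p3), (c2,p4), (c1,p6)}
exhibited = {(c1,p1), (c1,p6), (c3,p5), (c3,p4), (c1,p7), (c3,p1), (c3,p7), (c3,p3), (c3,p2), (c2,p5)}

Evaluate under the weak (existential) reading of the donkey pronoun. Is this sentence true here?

"it" takes "a painting" as antecedent — a donkey pronoun bound across the clause boundary.
Weak reading: every curator c with some restored-painting has at least one restored-painting p such that exhibited(c,p).
Per curator: c1:✓  c2:✗  c3:✓
c2 has no witness among its restored-paintings.

False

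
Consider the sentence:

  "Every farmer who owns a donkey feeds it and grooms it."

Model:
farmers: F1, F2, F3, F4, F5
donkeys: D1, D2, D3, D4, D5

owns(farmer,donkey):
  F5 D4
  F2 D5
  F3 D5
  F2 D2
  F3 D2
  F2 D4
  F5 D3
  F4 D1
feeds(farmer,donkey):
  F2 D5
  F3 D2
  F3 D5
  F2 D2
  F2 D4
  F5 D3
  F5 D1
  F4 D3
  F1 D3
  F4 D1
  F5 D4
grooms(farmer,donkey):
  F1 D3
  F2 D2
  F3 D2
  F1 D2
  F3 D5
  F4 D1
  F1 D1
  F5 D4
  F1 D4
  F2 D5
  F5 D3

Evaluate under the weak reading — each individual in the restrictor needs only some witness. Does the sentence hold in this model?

True

"it" takes "a donkey" as antecedent — a donkey pronoun bound across the clause boundary.
Weak reading: every farmer f with some owns-donkey has at least one owns-donkey d such that feeds(f,d) ∧ grooms(f,d).
Per farmer: F2:✓  F3:✓  F4:✓  F5:✓
Every farmer in the restrictor has a witness.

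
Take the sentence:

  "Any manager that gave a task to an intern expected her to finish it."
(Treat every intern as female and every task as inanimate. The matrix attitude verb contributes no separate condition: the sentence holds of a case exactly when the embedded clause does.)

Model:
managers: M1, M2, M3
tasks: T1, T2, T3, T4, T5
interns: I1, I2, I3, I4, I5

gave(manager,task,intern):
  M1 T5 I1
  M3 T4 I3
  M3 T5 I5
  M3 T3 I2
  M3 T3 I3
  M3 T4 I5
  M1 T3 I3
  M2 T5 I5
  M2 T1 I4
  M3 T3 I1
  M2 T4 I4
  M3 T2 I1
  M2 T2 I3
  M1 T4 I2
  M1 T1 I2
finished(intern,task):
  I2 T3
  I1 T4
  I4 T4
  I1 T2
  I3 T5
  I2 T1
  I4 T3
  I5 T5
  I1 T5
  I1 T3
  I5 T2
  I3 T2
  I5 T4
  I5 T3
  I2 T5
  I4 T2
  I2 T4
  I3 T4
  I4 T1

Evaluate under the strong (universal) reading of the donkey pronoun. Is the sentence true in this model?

"her" takes "an intern" as antecedent and "it" takes "a task"; both are donkey pronouns co-varying with the restrictor.
Strong reading: for every (m,t,i) with gave(m,t,i), finished(i,t).
Restrictor triples: (M1,T1,I2)→finished(I2,T1) ✓  (M1,T3,I3)→finished(I3,T3) ✗  (M1,T4,I2)→finished(I2,T4) ✓  (M1,T5,I1)→finished(I1,T5) ✓  (M2,T1,I4)→finished(I4,T1) ✓  (M2,T2,I3)→finished(I3,T2) ✓  (M2,T4,I4)→finished(I4,T4) ✓  (M2,T5,I5)→finished(I5,T5) ✓  (M3,T2,I1)→finished(I1,T2) ✓  (M3,T3,I1)→finished(I1,T3) ✓  (M3,T3,I2)→finished(I2,T3) ✓  (M3,T3,I3)→finished(I3,T3) ✗  (M3,T4,I3)→finished(I3,T4) ✓  (M3,T4,I5)→finished(I5,T4) ✓  (M3,T5,I5)→finished(I5,T5) ✓
Counterexample: (M1,T3,I3) — finished(I3,T3) does not hold.

False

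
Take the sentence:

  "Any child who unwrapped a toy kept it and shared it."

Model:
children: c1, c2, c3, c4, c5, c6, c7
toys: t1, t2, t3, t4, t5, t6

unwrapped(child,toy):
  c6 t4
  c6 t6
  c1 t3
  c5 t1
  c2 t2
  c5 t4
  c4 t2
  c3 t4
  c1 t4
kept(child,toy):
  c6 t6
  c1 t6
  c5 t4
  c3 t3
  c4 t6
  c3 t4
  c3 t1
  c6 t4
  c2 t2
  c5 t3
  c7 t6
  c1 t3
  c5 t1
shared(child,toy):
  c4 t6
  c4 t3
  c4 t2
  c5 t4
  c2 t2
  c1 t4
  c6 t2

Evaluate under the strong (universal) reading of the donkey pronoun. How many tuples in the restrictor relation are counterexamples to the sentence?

"it" takes "a toy" as antecedent — a donkey pronoun bound across the clause boundary.
Strong reading: for every (c,t) with unwrapped(c,t), kept(c,t) ∧ shared(c,t).
Restrictor pairs: (c1,t3) ✗  (c1,t4) ✗  (c2,t2) ✓  (c3,t4) ✗  (c4,t2) ✗  (c5,t1) ✗  (c5,t4) ✓  (c6,t4) ✗  (c6,t6) ✗
Counterexamples (restrictor pairs failing the scope): 7.

7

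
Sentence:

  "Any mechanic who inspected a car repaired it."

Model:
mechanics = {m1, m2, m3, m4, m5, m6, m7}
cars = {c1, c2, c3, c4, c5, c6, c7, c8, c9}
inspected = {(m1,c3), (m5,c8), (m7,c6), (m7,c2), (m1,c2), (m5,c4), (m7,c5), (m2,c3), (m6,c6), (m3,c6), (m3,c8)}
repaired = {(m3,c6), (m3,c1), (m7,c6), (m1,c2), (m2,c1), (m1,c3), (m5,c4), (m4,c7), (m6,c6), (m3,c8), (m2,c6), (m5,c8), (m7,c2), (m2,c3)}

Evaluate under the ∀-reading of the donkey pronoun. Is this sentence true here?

"it" takes "a car" as antecedent — a donkey pronoun bound across the clause boundary.
Strong reading: for every (m,c) with inspected(m,c), repaired(m,c).
Restrictor pairs: (m1,c2) ✓  (m1,c3) ✓  (m2,c3) ✓  (m3,c6) ✓  (m3,c8) ✓  (m5,c4) ✓  (m5,c8) ✓  (m6,c6) ✓  (m7,c2) ✓  (m7,c5) ✗  (m7,c6) ✓
Counterexample: (m7,c5) is in inspected but fails the scope.

False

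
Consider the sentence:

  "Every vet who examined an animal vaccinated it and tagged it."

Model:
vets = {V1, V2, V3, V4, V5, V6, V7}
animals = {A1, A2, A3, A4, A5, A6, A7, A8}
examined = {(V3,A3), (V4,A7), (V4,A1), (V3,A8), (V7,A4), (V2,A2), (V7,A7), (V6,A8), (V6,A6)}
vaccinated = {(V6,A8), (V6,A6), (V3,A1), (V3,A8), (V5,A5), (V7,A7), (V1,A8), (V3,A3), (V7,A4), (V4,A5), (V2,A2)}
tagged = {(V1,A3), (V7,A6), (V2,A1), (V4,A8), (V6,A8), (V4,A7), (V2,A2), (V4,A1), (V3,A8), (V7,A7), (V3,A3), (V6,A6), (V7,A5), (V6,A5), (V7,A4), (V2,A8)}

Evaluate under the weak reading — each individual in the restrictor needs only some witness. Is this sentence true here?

"it" takes "an animal" as antecedent — a donkey pronoun bound across the clause boundary.
Weak reading: every vet v with some examined-animal has at least one examined-animal a such that vaccinated(v,a) ∧ tagged(v,a).
Per vet: V2:✓  V3:✓  V4:✗  V6:✓  V7:✓
V4 has no witness among its examined-animals.

False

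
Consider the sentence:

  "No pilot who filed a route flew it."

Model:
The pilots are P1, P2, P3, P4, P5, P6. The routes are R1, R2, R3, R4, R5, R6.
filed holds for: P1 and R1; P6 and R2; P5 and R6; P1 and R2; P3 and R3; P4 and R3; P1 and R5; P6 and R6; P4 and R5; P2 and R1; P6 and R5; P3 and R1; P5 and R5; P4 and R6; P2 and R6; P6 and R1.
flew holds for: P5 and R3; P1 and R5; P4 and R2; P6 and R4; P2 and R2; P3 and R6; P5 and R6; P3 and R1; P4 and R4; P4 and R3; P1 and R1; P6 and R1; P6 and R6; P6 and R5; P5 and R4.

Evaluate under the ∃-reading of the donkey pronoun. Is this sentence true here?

False

"it" takes "a route" as antecedent — a donkey pronoun bound across the clause boundary.
Truth condition: for no (p,r) with filed(p,r) does flew(p,r) hold.
Restrictor pairs — does the scope hold? (P1,R1):holds  (P1,R2):fails  (P1,R5):holds  (P2,R1):fails  (P2,R6):fails  (P3,R1):holds  (P3,R3):fails  (P4,R3):holds  (P4,R5):fails  (P4,R6):fails  (P5,R5):fails  (P5,R6):holds  (P6,R1):holds  (P6,R2):fails  (P6,R5):holds  (P6,R6):holds
Scope holds for 8 pair(s), so the sentence is false.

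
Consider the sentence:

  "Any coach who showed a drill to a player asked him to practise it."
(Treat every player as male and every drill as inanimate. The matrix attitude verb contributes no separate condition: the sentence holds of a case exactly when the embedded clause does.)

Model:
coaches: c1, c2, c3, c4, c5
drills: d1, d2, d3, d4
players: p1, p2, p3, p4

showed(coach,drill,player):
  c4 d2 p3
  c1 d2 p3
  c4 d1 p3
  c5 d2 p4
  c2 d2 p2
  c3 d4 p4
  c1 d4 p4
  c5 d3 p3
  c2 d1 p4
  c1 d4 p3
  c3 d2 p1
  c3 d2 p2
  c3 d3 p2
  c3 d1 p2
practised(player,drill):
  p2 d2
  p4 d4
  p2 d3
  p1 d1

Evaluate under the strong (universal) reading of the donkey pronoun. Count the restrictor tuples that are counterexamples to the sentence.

"him" takes "a player" as antecedent and "it" takes "a drill"; both are donkey pronouns co-varying with the restrictor.
Strong reading: for every (c,d,p) with showed(c,d,p), practised(p,d).
Restrictor triples: (c1,d2,p3)→practised(p3,d2) ✗  (c1,d4,p3)→practised(p3,d4) ✗  (c1,d4,p4)→practised(p4,d4) ✓  (c2,d1,p4)→practised(p4,d1) ✗  (c2,d2,p2)→practised(p2,d2) ✓  (c3,d1,p2)→practised(p2,d1) ✗  (c3,d2,p1)→practised(p1,d2) ✗  (c3,d2,p2)→practised(p2,d2) ✓  (c3,d3,p2)→practised(p2,d3) ✓  (c3,d4,p4)→practised(p4,d4) ✓  (c4,d1,p3)→practised(p3,d1) ✗  (c4,d2,p3)→practised(p3,d2) ✗  (c5,d2,p4)→practised(p4,d2) ✗  (c5,d3,p3)→practised(p3,d3) ✗
Counterexamples (restrictor triples failing the scope): 9.

9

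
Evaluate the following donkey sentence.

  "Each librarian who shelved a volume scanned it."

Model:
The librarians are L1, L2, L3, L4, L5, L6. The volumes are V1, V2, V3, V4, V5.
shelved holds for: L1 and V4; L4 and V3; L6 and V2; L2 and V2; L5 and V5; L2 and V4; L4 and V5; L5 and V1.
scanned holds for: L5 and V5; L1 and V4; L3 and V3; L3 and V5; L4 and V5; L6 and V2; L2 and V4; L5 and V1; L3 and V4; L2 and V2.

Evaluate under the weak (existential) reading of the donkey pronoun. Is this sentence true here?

"it" takes "a volume" as antecedent — a donkey pronoun bound across the clause boundary.
Weak reading: every librarian l with some shelved-volume has at least one shelved-volume v such that scanned(l,v).
Per librarian: L1:✓  L2:✓  L4:✓  L5:✓  L6:✓
Every librarian in the restrictor has a witness.

True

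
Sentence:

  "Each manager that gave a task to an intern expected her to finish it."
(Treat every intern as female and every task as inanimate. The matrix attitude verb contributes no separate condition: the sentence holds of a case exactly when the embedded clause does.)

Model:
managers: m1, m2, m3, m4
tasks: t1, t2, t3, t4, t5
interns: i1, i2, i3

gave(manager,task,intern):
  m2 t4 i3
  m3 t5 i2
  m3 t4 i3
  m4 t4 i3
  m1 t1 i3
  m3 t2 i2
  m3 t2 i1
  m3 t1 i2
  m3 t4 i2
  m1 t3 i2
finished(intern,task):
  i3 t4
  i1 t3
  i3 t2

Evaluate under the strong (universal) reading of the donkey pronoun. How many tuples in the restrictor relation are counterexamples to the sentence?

"her" takes "an intern" as antecedent and "it" takes "a task"; both are donkey pronouns co-varying with the restrictor.
Strong reading: for every (m,t,i) with gave(m,t,i), finished(i,t).
Restrictor triples: (m1,t1,i3)→finished(i3,t1) ✗  (m1,t3,i2)→finished(i2,t3) ✗  (m2,t4,i3)→finished(i3,t4) ✓  (m3,t1,i2)→finished(i2,t1) ✗  (m3,t2,i1)→finished(i1,t2) ✗  (m3,t2,i2)→finished(i2,t2) ✗  (m3,t4,i2)→finished(i2,t4) ✗  (m3,t4,i3)→finished(i3,t4) ✓  (m3,t5,i2)→finished(i2,t5) ✗  (m4,t4,i3)→finished(i3,t4) ✓
Counterexamples (restrictor triples failing the scope): 7.

7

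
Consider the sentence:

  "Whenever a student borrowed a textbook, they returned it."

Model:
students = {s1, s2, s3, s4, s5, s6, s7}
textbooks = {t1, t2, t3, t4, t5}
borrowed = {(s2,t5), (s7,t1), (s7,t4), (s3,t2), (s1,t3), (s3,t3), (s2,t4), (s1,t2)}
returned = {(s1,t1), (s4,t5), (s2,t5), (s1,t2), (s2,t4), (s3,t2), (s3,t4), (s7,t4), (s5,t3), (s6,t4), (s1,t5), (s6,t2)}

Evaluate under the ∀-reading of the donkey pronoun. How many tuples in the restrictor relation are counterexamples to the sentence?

"it" takes "a textbook" as antecedent — a donkey pronoun bound across the clause boundary.
Strong reading: for every (s,t) with borrowed(s,t), returned(s,t).
Restrictor pairs: (s1,t2) ✓  (s1,t3) ✗  (s2,t4) ✓  (s2,t5) ✓  (s3,t2) ✓  (s3,t3) ✗  (s7,t1) ✗  (s7,t4) ✓
Counterexamples (restrictor pairs failing the scope): 3.

3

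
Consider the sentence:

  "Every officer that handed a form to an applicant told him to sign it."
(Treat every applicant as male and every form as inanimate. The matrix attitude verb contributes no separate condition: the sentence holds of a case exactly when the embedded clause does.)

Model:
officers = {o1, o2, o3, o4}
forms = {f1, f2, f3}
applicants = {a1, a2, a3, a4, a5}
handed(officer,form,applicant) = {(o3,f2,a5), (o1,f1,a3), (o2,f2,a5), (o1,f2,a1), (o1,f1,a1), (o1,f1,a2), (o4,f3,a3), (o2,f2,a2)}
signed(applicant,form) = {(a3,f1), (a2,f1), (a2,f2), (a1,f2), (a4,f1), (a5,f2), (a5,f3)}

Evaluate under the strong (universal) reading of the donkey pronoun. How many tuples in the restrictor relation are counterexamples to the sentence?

2

"him" takes "an applicant" as antecedent and "it" takes "a form"; both are donkey pronouns co-varying with the restrictor.
Strong reading: for every (o,f,a) with handed(o,f,a), signed(a,f).
Restrictor triples: (o1,f1,a1)→signed(a1,f1) ✗  (o1,f1,a2)→signed(a2,f1) ✓  (o1,f1,a3)→signed(a3,f1) ✓  (o1,f2,a1)→signed(a1,f2) ✓  (o2,f2,a2)→signed(a2,f2) ✓  (o2,f2,a5)→signed(a5,f2) ✓  (o3,f2,a5)→signed(a5,f2) ✓  (o4,f3,a3)→signed(a3,f3) ✗
Counterexamples (restrictor triples failing the scope): 2.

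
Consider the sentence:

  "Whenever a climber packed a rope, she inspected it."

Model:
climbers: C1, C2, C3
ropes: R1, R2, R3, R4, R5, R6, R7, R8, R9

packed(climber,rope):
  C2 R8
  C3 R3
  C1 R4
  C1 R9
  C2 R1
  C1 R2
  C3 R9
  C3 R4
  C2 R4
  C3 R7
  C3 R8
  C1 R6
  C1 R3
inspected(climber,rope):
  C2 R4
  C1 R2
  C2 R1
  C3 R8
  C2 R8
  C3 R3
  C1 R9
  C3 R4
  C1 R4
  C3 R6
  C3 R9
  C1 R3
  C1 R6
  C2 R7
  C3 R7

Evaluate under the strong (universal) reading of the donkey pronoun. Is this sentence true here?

"it" takes "a rope" as antecedent — a donkey pronoun bound across the clause boundary.
Strong reading: for every (c,r) with packed(c,r), inspected(c,r).
Restrictor pairs: (C1,R2) ✓  (C1,R3) ✓  (C1,R4) ✓  (C1,R6) ✓  (C1,R9) ✓  (C2,R1) ✓  (C2,R4) ✓  (C2,R8) ✓  (C3,R3) ✓  (C3,R4) ✓  (C3,R7) ✓  (C3,R8) ✓  (C3,R9) ✓
Every restrictor pair satisfies the scope.

True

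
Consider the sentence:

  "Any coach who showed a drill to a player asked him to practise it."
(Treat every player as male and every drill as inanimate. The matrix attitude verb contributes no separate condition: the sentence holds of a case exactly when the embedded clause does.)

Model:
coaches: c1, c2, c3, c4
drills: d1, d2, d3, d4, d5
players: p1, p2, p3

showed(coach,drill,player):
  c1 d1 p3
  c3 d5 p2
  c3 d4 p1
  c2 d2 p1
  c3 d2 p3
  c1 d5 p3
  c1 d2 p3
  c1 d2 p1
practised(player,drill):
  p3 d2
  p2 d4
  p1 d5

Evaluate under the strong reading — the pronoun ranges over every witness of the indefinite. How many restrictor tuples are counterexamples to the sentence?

"him" takes "a player" as antecedent and "it" takes "a drill"; both are donkey pronouns co-varying with the restrictor.
Strong reading: for every (c,d,p) with showed(c,d,p), practised(p,d).
Restrictor triples: (c1,d1,p3)→practised(p3,d1) ✗  (c1,d2,p1)→practised(p1,d2) ✗  (c1,d2,p3)→practised(p3,d2) ✓  (c1,d5,p3)→practised(p3,d5) ✗  (c2,d2,p1)→practised(p1,d2) ✗  (c3,d2,p3)→practised(p3,d2) ✓  (c3,d4,p1)→practised(p1,d4) ✗  (c3,d5,p2)→practised(p2,d5) ✗
Counterexamples (restrictor triples failing the scope): 6.

6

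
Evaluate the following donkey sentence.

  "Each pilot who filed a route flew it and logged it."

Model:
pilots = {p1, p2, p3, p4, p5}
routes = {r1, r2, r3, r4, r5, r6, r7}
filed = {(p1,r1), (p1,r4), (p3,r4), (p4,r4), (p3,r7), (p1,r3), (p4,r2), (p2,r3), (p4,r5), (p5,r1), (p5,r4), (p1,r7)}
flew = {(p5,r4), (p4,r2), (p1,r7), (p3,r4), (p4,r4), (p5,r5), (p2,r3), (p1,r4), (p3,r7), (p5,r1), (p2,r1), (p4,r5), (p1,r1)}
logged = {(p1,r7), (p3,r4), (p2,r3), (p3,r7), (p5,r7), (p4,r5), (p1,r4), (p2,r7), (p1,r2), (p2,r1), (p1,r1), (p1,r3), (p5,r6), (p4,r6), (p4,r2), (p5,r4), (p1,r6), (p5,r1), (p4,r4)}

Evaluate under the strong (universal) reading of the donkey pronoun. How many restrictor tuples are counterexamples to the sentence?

1

"it" takes "a route" as antecedent — a donkey pronoun bound across the clause boundary.
Strong reading: for every (p,r) with filed(p,r), flew(p,r) ∧ logged(p,r).
Restrictor pairs: (p1,r1) ✓  (p1,r3) ✗  (p1,r4) ✓  (p1,r7) ✓  (p2,r3) ✓  (p3,r4) ✓  (p3,r7) ✓  (p4,r2) ✓  (p4,r4) ✓  (p4,r5) ✓  (p5,r1) ✓  (p5,r4) ✓
Counterexamples (restrictor pairs failing the scope): 1.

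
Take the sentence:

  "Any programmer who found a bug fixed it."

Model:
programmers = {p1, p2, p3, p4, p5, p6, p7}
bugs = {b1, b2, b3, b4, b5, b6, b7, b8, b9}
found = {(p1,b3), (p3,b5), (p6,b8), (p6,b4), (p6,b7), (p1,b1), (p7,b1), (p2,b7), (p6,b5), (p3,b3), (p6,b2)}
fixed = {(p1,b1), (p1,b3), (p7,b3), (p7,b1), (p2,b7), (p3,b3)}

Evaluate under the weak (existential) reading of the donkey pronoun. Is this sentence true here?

False

"it" takes "a bug" as antecedent — a donkey pronoun bound across the clause boundary.
Weak reading: every programmer p with some found-bug has at least one found-bug b such that fixed(p,b).
Per programmer: p1:✓  p2:✓  p3:✓  p6:✗  p7:✓
p6 has no witness among its found-bugs.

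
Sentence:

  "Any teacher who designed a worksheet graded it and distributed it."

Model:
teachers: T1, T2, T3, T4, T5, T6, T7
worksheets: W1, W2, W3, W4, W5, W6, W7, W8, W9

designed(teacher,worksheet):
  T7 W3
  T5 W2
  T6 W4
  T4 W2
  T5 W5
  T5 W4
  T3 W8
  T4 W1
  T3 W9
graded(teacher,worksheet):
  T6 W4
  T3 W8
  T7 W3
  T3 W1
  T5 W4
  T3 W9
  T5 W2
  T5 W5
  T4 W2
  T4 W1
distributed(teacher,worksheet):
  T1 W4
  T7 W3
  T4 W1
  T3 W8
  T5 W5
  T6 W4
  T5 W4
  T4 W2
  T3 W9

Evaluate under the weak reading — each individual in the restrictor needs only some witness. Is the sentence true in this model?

"it" takes "a worksheet" as antecedent — a donkey pronoun bound across the clause boundary.
Weak reading: every teacher t with some designed-worksheet has at least one designed-worksheet w such that graded(t,w) ∧ distributed(t,w).
Per teacher: T3:✓  T4:✓  T5:✓  T6:✓  T7:✓
Every teacher in the restrictor has a witness.

True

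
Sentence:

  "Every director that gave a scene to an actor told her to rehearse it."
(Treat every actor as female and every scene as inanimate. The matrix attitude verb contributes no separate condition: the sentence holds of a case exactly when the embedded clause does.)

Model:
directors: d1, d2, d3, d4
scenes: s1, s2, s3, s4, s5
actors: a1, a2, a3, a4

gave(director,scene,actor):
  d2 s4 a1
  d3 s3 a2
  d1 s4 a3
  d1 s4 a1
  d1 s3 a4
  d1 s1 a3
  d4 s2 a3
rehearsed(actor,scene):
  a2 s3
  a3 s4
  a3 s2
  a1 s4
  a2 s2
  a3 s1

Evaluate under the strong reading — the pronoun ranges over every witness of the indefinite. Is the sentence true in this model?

"her" takes "an actor" as antecedent and "it" takes "a scene"; both are donkey pronouns co-varying with the restrictor.
Strong reading: for every (d,s,a) with gave(d,s,a), rehearsed(a,s).
Restrictor triples: (d1,s1,a3)→rehearsed(a3,s1) ✓  (d1,s3,a4)→rehearsed(a4,s3) ✗  (d1,s4,a1)→rehearsed(a1,s4) ✓  (d1,s4,a3)→rehearsed(a3,s4) ✓  (d2,s4,a1)→rehearsed(a1,s4) ✓  (d3,s3,a2)→rehearsed(a2,s3) ✓  (d4,s2,a3)→rehearsed(a3,s2) ✓
Counterexample: (d1,s3,a4) — rehearsed(a4,s3) does not hold.

False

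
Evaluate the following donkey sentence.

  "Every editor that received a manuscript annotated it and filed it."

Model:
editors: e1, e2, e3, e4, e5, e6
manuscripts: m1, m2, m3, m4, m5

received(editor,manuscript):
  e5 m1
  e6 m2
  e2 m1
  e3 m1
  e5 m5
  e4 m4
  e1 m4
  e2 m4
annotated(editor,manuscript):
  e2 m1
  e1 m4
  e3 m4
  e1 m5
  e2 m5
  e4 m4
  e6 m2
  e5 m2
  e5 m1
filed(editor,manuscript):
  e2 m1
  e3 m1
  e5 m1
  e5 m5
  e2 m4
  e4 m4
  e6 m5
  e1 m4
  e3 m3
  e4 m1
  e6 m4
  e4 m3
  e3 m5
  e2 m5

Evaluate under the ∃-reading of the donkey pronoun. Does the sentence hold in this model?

False

"it" takes "a manuscript" as antecedent — a donkey pronoun bound across the clause boundary.
Weak reading: every editor e with some received-manuscript has at least one received-manuscript m such that annotated(e,m) ∧ filed(e,m).
Per editor: e1:✓  e2:✓  e3:✗  e4:✓  e5:✓  e6:✗
e3 has no witness among its received-manuscripts.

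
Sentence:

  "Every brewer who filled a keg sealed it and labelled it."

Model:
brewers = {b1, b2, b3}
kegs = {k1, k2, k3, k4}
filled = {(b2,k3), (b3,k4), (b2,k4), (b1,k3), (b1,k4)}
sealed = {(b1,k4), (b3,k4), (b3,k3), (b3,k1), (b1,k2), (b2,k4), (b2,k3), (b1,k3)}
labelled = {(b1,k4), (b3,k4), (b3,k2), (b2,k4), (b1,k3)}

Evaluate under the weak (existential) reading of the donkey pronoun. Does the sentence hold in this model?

"it" takes "a keg" as antecedent — a donkey pronoun bound across the clause boundary.
Weak reading: every brewer b with some filled-keg has at least one filled-keg k such that sealed(b,k) ∧ labelled(b,k).
Per brewer: b1:✓  b2:✓  b3:✓
Every brewer in the restrictor has a witness.

True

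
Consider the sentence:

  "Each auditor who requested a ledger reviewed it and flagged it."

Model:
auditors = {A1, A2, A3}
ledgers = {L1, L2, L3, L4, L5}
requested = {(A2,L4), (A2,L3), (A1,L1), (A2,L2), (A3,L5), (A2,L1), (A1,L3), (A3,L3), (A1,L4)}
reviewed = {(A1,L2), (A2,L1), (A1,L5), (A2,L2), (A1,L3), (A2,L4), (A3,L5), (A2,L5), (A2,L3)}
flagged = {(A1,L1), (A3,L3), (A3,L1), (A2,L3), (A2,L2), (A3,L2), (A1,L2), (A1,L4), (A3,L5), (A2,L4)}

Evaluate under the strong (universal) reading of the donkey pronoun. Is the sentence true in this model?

"it" takes "a ledger" as antecedent — a donkey pronoun bound across the clause boundary.
Strong reading: for every (a,l) with requested(a,l), reviewed(a,l) ∧ flagged(a,l).
Restrictor pairs: (A1,L1) ✗  (A1,L3) ✗  (A1,L4) ✗  (A2,L1) ✗  (A2,L2) ✓  (A2,L3) ✓  (A2,L4) ✓  (A3,L3) ✗  (A3,L5) ✓
Counterexample: (A1,L1) is in requested but fails the scope.

False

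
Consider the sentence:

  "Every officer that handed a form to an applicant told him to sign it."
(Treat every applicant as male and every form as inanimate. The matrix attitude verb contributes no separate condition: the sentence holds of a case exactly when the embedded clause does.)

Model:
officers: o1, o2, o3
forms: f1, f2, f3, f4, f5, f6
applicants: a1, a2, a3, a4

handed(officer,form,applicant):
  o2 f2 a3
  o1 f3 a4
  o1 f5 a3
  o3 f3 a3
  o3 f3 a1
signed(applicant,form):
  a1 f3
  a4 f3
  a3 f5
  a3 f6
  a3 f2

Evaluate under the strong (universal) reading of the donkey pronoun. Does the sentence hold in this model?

"him" takes "an applicant" as antecedent and "it" takes "a form"; both are donkey pronouns co-varying with the restrictor.
Strong reading: for every (o,f,a) with handed(o,f,a), signed(a,f).
Restrictor triples: (o1,f3,a4)→signed(a4,f3) ✓  (o1,f5,a3)→signed(a3,f5) ✓  (o2,f2,a3)→signed(a3,f2) ✓  (o3,f3,a1)→signed(a1,f3) ✓  (o3,f3,a3)→signed(a3,f3) ✗
Counterexample: (o3,f3,a3) — signed(a3,f3) does not hold.

False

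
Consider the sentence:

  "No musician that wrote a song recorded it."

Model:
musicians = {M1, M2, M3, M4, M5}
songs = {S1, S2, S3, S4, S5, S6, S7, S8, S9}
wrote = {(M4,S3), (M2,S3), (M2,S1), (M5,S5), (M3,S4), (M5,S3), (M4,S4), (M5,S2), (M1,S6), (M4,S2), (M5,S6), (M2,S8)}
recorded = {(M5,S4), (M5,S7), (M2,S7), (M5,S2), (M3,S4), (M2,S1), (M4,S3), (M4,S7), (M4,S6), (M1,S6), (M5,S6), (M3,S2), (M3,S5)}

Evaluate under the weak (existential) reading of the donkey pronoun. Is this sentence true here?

False

"it" takes "a song" as antecedent — a donkey pronoun bound across the clause boundary.
Truth condition: for no (m,s) with wrote(m,s) does recorded(m,s) hold.
Restrictor pairs — does the scope hold? (M1,S6):holds  (M2,S1):holds  (M2,S3):fails  (M2,S8):fails  (M3,S4):holds  (M4,S2):fails  (M4,S3):holds  (M4,S4):fails  (M5,S2):holds  (M5,S3):fails  (M5,S5):fails  (M5,S6):holds
Scope holds for 6 pair(s), so the sentence is false.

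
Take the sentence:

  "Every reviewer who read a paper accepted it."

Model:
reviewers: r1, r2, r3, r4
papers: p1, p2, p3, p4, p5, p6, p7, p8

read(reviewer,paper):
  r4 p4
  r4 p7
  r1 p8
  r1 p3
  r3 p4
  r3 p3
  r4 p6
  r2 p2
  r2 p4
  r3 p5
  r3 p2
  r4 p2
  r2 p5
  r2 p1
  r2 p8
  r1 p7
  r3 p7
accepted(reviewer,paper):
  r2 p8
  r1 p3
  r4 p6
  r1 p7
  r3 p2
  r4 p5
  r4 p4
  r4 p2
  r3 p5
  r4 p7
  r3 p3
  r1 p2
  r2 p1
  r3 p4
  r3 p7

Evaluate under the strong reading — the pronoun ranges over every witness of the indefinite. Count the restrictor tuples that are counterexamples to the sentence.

"it" takes "a paper" as antecedent — a donkey pronoun bound across the clause boundary.
Strong reading: for every (r,p) with read(r,p), accepted(r,p).
Restrictor pairs: (r1,p3) ✓  (r1,p7) ✓  (r1,p8) ✗  (r2,p1) ✓  (r2,p2) ✗  (r2,p4) ✗  (r2,p5) ✗  (r2,p8) ✓  (r3,p2) ✓  (r3,p3) ✓  (r3,p4) ✓  (r3,p5) ✓  (r3,p7) ✓  (r4,p2) ✓  (r4,p4) ✓  (r4,p6) ✓  (r4,p7) ✓
Counterexamples (restrictor pairs failing the scope): 4.

4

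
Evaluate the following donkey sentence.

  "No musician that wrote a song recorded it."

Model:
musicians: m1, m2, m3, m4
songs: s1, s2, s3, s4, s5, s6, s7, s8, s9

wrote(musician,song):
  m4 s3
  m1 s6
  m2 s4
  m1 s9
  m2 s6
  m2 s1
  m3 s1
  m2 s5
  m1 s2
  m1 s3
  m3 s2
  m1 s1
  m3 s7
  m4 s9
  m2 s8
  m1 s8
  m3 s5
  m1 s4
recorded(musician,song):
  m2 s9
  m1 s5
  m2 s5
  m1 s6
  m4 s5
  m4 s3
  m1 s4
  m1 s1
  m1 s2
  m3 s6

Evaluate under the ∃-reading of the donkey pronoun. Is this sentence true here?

False

"it" takes "a song" as antecedent — a donkey pronoun bound across the clause boundary.
Truth condition: for no (m,s) with wrote(m,s) does recorded(m,s) hold.
Restrictor pairs — does the scope hold? (m1,s1):holds  (m1,s2):holds  (m1,s3):fails  (m1,s4):holds  (m1,s6):holds  (m1,s8):fails  (m1,s9):fails  (m2,s1):fails  (m2,s4):fails  (m2,s5):holds  (m2,s6):fails  (m2,s8):fails  (m3,s1):fails  (m3,s2):fails  (m3,s5):fails  (m3,s7):fails  (m4,s3):holds  (m4,s9):fails
Scope holds for 6 pair(s), so the sentence is false.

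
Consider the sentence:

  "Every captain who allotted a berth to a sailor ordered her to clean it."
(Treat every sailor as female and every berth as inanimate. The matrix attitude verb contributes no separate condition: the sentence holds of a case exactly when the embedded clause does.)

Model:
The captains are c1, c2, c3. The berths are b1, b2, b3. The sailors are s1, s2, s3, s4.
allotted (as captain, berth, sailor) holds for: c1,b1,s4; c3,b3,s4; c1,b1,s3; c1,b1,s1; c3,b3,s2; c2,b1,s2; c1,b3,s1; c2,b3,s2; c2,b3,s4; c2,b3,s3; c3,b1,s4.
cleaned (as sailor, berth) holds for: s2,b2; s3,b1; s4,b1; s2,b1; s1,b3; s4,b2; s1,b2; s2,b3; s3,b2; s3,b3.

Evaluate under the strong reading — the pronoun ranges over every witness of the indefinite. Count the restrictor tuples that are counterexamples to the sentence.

3

"her" takes "a sailor" as antecedent and "it" takes "a berth"; both are donkey pronouns co-varying with the restrictor.
Strong reading: for every (c,b,s) with allotted(c,b,s), cleaned(s,b).
Restrictor triples: (c1,b1,s1)→cleaned(s1,b1) ✗  (c1,b1,s3)→cleaned(s3,b1) ✓  (c1,b1,s4)→cleaned(s4,b1) ✓  (c1,b3,s1)→cleaned(s1,b3) ✓  (c2,b1,s2)→cleaned(s2,b1) ✓  (c2,b3,s2)→cleaned(s2,b3) ✓  (c2,b3,s3)→cleaned(s3,b3) ✓  (c2,b3,s4)→cleaned(s4,b3) ✗  (c3,b1,s4)→cleaned(s4,b1) ✓  (c3,b3,s2)→cleaned(s2,b3) ✓  (c3,b3,s4)→cleaned(s4,b3) ✗
Counterexamples (restrictor triples failing the scope): 3.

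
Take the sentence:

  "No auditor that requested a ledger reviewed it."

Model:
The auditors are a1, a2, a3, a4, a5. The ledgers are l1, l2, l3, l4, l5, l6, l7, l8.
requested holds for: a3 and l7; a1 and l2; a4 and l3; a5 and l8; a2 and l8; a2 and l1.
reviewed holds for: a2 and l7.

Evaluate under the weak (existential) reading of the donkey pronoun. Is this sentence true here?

"it" takes "a ledger" as antecedent — a donkey pronoun bound across the clause boundary.
Truth condition: for no (a,l) with requested(a,l) does reviewed(a,l) hold.
Restrictor pairs — does the scope hold? (a1,l2):fails  (a2,l1):fails  (a2,l8):fails  (a3,l7):fails  (a4,l3):fails  (a5,l8):fails
Scope holds for no restrictor pair, so the sentence is true.

True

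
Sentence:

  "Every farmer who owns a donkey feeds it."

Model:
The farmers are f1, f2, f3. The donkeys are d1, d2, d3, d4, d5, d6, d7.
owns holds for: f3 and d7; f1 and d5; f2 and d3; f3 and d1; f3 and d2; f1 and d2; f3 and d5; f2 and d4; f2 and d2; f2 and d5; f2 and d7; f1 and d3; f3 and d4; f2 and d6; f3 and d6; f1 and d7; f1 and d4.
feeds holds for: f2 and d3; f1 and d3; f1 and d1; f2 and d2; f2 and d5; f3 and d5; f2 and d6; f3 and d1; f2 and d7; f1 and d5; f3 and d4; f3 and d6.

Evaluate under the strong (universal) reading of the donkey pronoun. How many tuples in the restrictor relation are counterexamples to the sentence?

6

"it" takes "a donkey" as antecedent — a donkey pronoun bound across the clause boundary.
Strong reading: for every (f,d) with owns(f,d), feeds(f,d).
Restrictor pairs: (f1,d2) ✗  (f1,d3) ✓  (f1,d4) ✗  (f1,d5) ✓  (f1,d7) ✗  (f2,d2) ✓  (f2,d3) ✓  (f2,d4) ✗  (f2,d5) ✓  (f2,d6) ✓  (f2,d7) ✓  (f3,d1) ✓  (f3,d2) ✗  (f3,d4) ✓  (f3,d5) ✓  (f3,d6) ✓  (f3,d7) ✗
Counterexamples (restrictor pairs failing the scope): 6.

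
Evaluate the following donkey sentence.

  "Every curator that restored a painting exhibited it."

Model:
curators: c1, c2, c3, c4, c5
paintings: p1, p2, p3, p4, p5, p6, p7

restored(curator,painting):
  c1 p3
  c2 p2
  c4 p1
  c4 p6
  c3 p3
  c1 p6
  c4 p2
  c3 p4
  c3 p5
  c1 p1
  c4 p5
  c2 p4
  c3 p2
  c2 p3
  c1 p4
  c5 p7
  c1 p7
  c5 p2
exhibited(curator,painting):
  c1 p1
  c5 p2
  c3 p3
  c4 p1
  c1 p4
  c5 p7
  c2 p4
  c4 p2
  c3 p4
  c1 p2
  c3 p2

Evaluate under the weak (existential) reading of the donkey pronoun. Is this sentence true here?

True

"it" takes "a painting" as antecedent — a donkey pronoun bound across the clause boundary.
Weak reading: every curator c with some restored-painting has at least one restored-painting p such that exhibited(c,p).
Per curator: c1:✓  c2:✓  c3:✓  c4:✓  c5:✓
Every curator in the restrictor has a witness.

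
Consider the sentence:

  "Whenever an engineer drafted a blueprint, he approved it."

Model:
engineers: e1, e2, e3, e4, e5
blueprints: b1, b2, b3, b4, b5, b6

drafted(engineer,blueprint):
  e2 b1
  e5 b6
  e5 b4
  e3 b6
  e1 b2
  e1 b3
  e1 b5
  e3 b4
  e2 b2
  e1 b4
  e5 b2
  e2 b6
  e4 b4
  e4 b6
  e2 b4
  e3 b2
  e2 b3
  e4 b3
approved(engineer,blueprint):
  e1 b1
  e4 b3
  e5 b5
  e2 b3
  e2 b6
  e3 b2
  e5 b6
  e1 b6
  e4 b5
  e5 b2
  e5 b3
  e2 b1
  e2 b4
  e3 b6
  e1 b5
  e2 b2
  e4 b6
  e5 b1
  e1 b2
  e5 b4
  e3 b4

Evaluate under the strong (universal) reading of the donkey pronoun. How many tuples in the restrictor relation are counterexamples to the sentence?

"it" takes "a blueprint" as antecedent — a donkey pronoun bound across the clause boundary.
Strong reading: for every (e,b) with drafted(e,b), approved(e,b).
Restrictor pairs: (e1,b2) ✓  (e1,b3) ✗  (e1,b4) ✗  (e1,b5) ✓  (e2,b1) ✓  (e2,b2) ✓  (e2,b3) ✓  (e2,b4) ✓  (e2,b6) ✓  (e3,b2) ✓  (e3,b4) ✓  (e3,b6) ✓  (e4,b3) ✓  (e4,b4) ✗  (e4,b6) ✓  (e5,b2) ✓  (e5,b4) ✓  (e5,b6) ✓
Counterexamples (restrictor pairs failing the scope): 3.

3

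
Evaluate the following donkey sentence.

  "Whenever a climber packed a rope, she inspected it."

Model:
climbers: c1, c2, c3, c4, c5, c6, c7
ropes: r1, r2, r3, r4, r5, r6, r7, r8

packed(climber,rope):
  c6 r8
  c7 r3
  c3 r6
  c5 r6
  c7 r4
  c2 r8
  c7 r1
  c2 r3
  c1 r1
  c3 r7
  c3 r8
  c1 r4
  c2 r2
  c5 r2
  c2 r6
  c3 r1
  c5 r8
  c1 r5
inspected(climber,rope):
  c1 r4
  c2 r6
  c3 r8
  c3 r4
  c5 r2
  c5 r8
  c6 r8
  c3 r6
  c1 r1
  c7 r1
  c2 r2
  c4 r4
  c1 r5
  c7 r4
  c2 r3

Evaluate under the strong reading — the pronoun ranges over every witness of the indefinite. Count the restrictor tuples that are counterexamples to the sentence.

"it" takes "a rope" as antecedent — a donkey pronoun bound across the clause boundary.
Strong reading: for every (c,r) with packed(c,r), inspected(c,r).
Restrictor pairs: (c1,r1) ✓  (c1,r4) ✓  (c1,r5) ✓  (c2,r2) ✓  (c2,r3) ✓  (c2,r6) ✓  (c2,r8) ✗  (c3,r1) ✗  (c3,r6) ✓  (c3,r7) ✗  (c3,r8) ✓  (c5,r2) ✓  (c5,r6) ✗  (c5,r8) ✓  (c6,r8) ✓  (c7,r1) ✓  (c7,r3) ✗  (c7,r4) ✓
Counterexamples (restrictor pairs failing the scope): 5.

5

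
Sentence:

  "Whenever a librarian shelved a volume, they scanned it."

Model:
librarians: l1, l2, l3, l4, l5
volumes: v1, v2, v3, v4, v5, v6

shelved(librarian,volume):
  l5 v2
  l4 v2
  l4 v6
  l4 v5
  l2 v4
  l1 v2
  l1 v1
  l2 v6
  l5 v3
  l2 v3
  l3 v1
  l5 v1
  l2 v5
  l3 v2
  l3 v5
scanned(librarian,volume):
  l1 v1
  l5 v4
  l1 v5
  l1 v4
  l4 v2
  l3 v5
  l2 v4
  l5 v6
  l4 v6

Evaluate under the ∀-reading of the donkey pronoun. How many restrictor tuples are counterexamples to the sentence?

"it" takes "a volume" as antecedent — a donkey pronoun bound across the clause boundary.
Strong reading: for every (l,v) with shelved(l,v), scanned(l,v).
Restrictor pairs: (l1,v1) ✓  (l1,v2) ✗  (l2,v3) ✗  (l2,v4) ✓  (l2,v5) ✗  (l2,v6) ✗  (l3,v1) ✗  (l3,v2) ✗  (l3,v5) ✓  (l4,v2) ✓  (l4,v5) ✗  (l4,v6) ✓  (l5,v1) ✗  (l5,v2) ✗  (l5,v3) ✗
Counterexamples (restrictor pairs failing the scope): 10.

10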